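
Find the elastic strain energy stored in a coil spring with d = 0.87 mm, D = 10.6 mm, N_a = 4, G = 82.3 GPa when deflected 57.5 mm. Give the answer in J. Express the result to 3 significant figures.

k = Gd⁴/(8D³N_a) = (82.3×10³)(0.87⁴)/(8·10.6³·4) = 1.2371 N/mm
U = ½kδ² = 0.5 × 1.2371 × 57.5² = 2045.1 N·mm = 2.0451 J

2.05 J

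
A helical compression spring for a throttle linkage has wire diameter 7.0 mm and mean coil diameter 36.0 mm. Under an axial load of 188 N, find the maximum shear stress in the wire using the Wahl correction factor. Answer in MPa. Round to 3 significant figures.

65.4 MPa

Spring index C = D/d = 36.0/7.0 = 5.1429
K_W = (4C−1)/(4C−4) + 0.615/C = 19.571/16.571 + 0.1196 = 1.3006
τ₀ = 8FD/(πd³) = 8·188·36.0/(π·7.0³) = 54144/1077.6 = 50.247 MPa
τ_max = K·τ₀ = 1.3006 × 50.247 = 65.352 MPa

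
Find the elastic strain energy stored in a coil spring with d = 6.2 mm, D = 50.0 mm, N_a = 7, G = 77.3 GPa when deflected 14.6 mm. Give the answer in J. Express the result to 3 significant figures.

k = Gd⁴/(8D³N_a) = (77.3×10³)(6.2⁴)/(8·50.0³·7) = 16.317 N/mm
U = ½kδ² = 0.5 × 16.317 × 14.6² = 1739.1 N·mm = 1.7391 J

1.74 J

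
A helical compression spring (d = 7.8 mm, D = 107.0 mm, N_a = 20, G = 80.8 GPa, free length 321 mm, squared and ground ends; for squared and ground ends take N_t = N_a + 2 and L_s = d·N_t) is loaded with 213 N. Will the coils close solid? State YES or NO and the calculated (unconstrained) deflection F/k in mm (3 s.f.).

k = Gd⁴/(8D³N_a) = (80.8×10³)(7.8⁴)/(8·107.0³·20) = 1.5259 N/mm
N_t = 22; L_s = 7.8·22 = 171.6 mm; δ_solid = L₀ − L_s = 321 − 171.6 = 149.4 mm
δ = F/k = 213/1.5259 = 139.59 mm
δ < δ_solid → spring does not go solid

NO, δ = 140 mm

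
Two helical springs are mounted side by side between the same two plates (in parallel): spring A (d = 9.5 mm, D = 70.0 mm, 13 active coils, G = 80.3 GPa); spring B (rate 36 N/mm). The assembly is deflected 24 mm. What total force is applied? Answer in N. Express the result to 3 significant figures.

k_A = Gd⁴/(8D³N_a) = (80.3×10³)(9.5⁴)/(8·70.0³·13) = 18.335 N/mm
Parallel: k_eq = 18.335 + 36 = 54.335 N/mm
F = k_eq·δ = 54.335·24 = 1304 N

1300 N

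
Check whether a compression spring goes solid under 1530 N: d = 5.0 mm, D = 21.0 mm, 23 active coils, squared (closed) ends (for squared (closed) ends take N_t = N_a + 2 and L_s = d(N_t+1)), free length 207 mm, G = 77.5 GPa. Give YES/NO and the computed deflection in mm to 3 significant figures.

k = Gd⁴/(8D³N_a) = (77.5×10³)(5.0⁴)/(8·21.0³·23) = 28.425 N/mm
N_t = 25; L_s = 5.0·26 = 130 mm; δ_solid = L₀ − L_s = 207 − 130 = 77 mm
δ = F/k = 1530/28.425 = 53.825 mm
δ < δ_solid → spring does not go solid

NO, δ = 53.8 mm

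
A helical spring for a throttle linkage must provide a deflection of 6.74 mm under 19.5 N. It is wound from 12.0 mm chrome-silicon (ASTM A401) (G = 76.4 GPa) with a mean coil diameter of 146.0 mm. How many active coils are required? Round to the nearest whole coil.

Required rate k = F/δ = 19.5/6.74 = 2.8932 N/mm
N_a = Gd⁴/(8D³k) = (76.4×10³ × 12.0⁴)/(8 × 146.0³ × 2.8932)
    = 1.58423e+09 / 7.20316e+07 = 21.99 → 22 coils

22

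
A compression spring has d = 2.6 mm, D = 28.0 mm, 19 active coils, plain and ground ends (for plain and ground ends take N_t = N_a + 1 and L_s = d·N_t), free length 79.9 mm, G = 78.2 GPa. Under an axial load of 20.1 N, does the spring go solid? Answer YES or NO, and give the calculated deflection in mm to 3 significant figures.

NO, δ = 18.8 mm

k = Gd⁴/(8D³N_a) = (78.2×10³)(2.6⁴)/(8·28.0³·19) = 1.071 N/mm
N_t = 20; L_s = 2.6·20 = 52 mm; δ_solid = L₀ − L_s = 79.9 − 52 = 27.9 mm
δ = F/k = 20.1/1.071 = 18.768 mm
δ < δ_solid → spring does not go solid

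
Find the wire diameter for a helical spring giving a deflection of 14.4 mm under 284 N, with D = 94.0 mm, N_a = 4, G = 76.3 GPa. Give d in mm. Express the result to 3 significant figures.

9.10 mm

Required rate k = F/δ = 284/14.4 = 19.722 N/mm
d = (8D³N_a·k / G)^(1/4) = (8·94.0³·4·19.722 / (76.3×10³))^0.25
  = (6870.1)^0.25 = 9.1042 mm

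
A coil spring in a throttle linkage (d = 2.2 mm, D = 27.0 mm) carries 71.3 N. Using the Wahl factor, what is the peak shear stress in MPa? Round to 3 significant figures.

Spring index C = D/d = 27.0/2.2 = 12.2727
K_W = (4C−1)/(4C−4) + 0.615/C = 48.091/45.091 + 0.0501 = 1.1166
τ₀ = 8FD/(πd³) = 8·71.3·27.0/(π·2.2³) = 15400.8/33.452 = 460.39 MPa
τ_max = K·τ₀ = 1.1166 × 460.39 = 514.09 MPa

514 MPa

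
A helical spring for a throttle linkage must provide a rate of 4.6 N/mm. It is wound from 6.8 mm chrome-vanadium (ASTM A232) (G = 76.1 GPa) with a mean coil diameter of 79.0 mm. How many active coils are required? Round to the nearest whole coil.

9

N_a = Gd⁴/(8D³k) = (76.1×10³ × 6.8⁴)/(8 × 79.0³ × 4.6)
    = 1.62712e+08 / 1.81438e+07 = 8.968 → 9 coils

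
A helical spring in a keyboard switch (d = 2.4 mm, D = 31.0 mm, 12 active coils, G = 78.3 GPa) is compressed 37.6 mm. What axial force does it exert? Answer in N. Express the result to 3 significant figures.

k = Gd⁴/(8D³N_a) = (78.3×10³)(2.4⁴)/(8·31.0³·12) = 0.90834 N/mm
F = k·δ = 0.90834 × 37.6 = 34.154 N

34.2 N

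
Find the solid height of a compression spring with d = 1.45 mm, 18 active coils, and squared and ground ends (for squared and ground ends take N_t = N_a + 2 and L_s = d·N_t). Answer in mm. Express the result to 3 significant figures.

squared and ground ends: N_t = N_a + 2 = 18 + 2 = 20
L_s = d·N_t = 1.45 × 20 = 29 mm

29.0 mm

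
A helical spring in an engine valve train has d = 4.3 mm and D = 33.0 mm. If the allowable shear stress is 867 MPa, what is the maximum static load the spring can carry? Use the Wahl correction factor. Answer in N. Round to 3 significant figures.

C = D/d = 33.0/4.3 = 7.6744
K_W = (4C−1)/(4C−4) + 0.615/C = 29.698/26.698 + 0.0801 = 1.1925
τ_max = K·8FD/(πd³) → F_max = τ_allow·πd³/(8DK)
F_max = 867·π·4.3³/(8·33.0·1.1925) = 2.1656e+05/314.82 = 687.88 N

688 N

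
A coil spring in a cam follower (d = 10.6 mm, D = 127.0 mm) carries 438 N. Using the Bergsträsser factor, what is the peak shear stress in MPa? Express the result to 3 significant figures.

Spring index C = D/d = 127.0/10.6 = 11.9811
K_B = (4C+2)/(4C−3) = 49.925/44.925 = 1.1113
τ₀ = 8FD/(πd³) = 8·438·127.0/(π·10.6³) = 445008/3741.7 = 118.93 MPa
τ_max = K·τ₀ = 1.1113 × 118.93 = 132.17 MPa

132 MPa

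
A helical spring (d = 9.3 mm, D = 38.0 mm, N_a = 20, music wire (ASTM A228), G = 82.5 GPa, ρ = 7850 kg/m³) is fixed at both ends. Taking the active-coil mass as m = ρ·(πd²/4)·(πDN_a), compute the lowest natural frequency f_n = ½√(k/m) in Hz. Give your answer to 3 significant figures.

117 Hz

k = Gd⁴/(8D³N_a) = (82.5×10³)(9.3⁴)/(8·38.0³·20) = 70.293 N/mm = 70293 N/m
Wire length L = πDN_a = π·38.0·20 = 2387.6 mm
m = ρ·(πd²/4)·L = 7850 × 67.929×10⁻⁶ m² × 2.3876 m = 1.2732 kg
f_n = ½√(k/m) = 0.5·√(70293/1.2732) = 0.5·√(55211) = 117.49 Hz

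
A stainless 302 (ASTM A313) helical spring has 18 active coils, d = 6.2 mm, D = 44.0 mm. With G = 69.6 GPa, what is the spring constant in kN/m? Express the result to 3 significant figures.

8.38 kN/m

k = Gd⁴/(8D³N_a) = (69.6×10³ × 6.2⁴) / (8 × 44.0³ × 18)
  = 1.02843e+08 / 1.22665e+07 = 8.3841 N/mm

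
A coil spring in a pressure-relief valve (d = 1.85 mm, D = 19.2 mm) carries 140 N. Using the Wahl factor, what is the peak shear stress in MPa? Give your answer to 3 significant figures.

Spring index C = D/d = 19.2/1.85 = 10.3784
K_W = (4C−1)/(4C−4) + 0.615/C = 40.514/37.514 + 0.0593 = 1.1392
τ₀ = 8FD/(πd³) = 8·140·19.2/(π·1.85³) = 21504/19.891 = 1081.1 MPa
τ_max = K·τ₀ = 1.1392 × 1081.1 = 1231.6 MPa

1230 MPa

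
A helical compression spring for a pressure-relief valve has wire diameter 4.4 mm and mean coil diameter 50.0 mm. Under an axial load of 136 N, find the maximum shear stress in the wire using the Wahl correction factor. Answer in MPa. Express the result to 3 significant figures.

229 MPa

Spring index C = D/d = 50.0/4.4 = 11.3636
K_W = (4C−1)/(4C−4) + 0.615/C = 44.455/41.455 + 0.0541 = 1.1265
τ₀ = 8FD/(πd³) = 8·136·50.0/(π·4.4³) = 54400/267.61 = 203.28 MPa
τ_max = K·τ₀ = 1.1265 × 203.28 = 228.99 MPa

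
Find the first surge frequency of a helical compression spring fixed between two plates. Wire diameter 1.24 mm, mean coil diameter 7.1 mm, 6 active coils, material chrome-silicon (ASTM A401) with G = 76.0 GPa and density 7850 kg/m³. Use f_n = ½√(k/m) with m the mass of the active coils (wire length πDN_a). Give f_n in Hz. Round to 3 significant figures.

k = Gd⁴/(8D³N_a) = (76.0×10³)(1.24⁴)/(8·7.1³·6) = 10.459 N/mm = 10459 N/m
Wire length L = πDN_a = π·7.1·6 = 133.83 mm
m = ρ·(πd²/4)·L = 7850 × 1.2076×10⁻⁶ m² × 0.13383 m = 0.0012687 kg
f_n = ½√(k/m) = 0.5·√(10459/0.0012687) = 0.5·√(8.2437e+06) = 1435.6 Hz

1440 Hz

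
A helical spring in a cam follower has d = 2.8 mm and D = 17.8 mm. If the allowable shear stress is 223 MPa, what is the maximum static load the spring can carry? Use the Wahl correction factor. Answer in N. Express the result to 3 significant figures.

C = D/d = 17.8/2.8 = 6.3571
K_W = (4C−1)/(4C−4) + 0.615/C = 24.429/21.429 + 0.0967 = 1.2367
τ_max = K·8FD/(πd³) → F_max = τ_allow·πd³/(8DK)
F_max = 223·π·2.8³/(8·17.8·1.2367) = 15379/176.11 = 87.325 N

87.3 N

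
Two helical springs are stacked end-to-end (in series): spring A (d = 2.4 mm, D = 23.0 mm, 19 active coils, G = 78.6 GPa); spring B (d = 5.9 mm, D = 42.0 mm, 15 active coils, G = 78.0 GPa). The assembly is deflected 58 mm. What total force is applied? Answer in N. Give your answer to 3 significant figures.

k_A = Gd⁴/(8D³N_a) = (78.6×10³)(2.4⁴)/(8·23.0³·19) = 1.4101 N/mm
k_B = Gd⁴/(8D³N_a) = (78.0×10³)(5.9⁴)/(8·42.0³·15) = 10.631 N/mm
Series: 1/k_eq = 1/1.4101 + 1/10.631 = 0.80325; k_eq = 1.2449 N/mm
F = k_eq·δ = 1.2449·58 = 72.207 N

72.2 N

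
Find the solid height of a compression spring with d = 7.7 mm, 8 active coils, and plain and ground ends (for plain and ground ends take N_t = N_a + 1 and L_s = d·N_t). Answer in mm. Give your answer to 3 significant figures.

plain and ground ends: N_t = N_a + 1 = 8 + 1 = 9
L_s = d·N_t = 7.7 × 9 = 69.3 mm

69.3 mm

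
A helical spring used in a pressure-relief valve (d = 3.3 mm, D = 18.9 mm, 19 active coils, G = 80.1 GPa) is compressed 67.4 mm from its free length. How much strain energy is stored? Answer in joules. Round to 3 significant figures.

21.0 J

k = Gd⁴/(8D³N_a) = (80.1×10³)(3.3⁴)/(8·18.9³·19) = 9.2568 N/mm
U = ½kδ² = 0.5 × 9.2568 × 67.4² = 21026 N·mm = 21.026 J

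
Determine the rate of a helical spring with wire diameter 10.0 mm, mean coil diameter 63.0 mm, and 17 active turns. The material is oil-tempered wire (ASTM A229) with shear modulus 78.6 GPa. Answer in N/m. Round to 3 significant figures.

k = Gd⁴/(8D³N_a) = (78.6×10³ × 10.0⁴) / (8 × 63.0³ × 17)
  = 7.86e+08 / 3.40064e+07 = 23.113 N/mm = 23113 N/m

23100 N/m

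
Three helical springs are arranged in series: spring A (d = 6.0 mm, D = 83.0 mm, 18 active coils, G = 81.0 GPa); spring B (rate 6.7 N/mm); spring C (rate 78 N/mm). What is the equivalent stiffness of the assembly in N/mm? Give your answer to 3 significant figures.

1.06 N/mm

k_A = Gd⁴/(8D³N_a) = (81.0×10³)(6.0⁴)/(8·83.0³·18) = 1.275 N/mm
Series: 1/k_eq = 1/1.275 + 1/6.7 + 1/78 = 0.94642; k_eq = 1.0566 N/mm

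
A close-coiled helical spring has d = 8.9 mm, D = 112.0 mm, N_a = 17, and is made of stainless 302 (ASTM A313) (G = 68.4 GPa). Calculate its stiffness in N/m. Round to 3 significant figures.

2250 N/m

k = Gd⁴/(8D³N_a) = (68.4×10³ × 8.9⁴) / (8 × 112.0³ × 17)
  = 4.29157e+08 / 1.9107e+08 = 2.2461 N/mm = 2246.1 N/m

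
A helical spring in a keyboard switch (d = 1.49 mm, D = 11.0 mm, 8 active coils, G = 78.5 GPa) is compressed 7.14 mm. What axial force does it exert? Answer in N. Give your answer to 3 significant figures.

k = Gd⁴/(8D³N_a) = (78.5×10³)(1.49⁴)/(8·11.0³·8) = 4.5421 N/mm
F = k·δ = 4.5421 × 7.14 = 32.431 N

32.4 N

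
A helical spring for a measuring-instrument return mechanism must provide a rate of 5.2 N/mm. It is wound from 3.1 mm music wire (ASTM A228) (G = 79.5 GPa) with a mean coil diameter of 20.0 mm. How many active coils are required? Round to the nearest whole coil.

N_a = Gd⁴/(8D³k) = (79.5×10³ × 3.1⁴)/(8 × 20.0³ × 5.2)
    = 7.34199e+06 / 332800 = 22.06 → 22 coils

22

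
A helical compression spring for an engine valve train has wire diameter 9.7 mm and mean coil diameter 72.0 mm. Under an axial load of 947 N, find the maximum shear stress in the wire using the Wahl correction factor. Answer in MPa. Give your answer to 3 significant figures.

228 MPa

Spring index C = D/d = 72.0/9.7 = 7.4227
K_W = (4C−1)/(4C−4) + 0.615/C = 28.691/25.691 + 0.0829 = 1.1996
τ₀ = 8FD/(πd³) = 8·947·72.0/(π·9.7³) = 545472/2867.2 = 190.24 MPa
τ_max = K·τ₀ = 1.1996 × 190.24 = 228.22 MPa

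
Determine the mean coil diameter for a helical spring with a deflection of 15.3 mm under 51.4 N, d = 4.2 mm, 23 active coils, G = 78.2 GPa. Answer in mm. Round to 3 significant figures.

Required rate k = F/δ = 51.4/15.3 = 3.3595 N/mm
D = (Gd⁴/(8N_a·k))^(1/3) = (78.2×10³·4.2⁴/(8·23·3.3595))^(1/3)
  = (39365.4)^(1/3) = 34.0177 mm

34.0 mm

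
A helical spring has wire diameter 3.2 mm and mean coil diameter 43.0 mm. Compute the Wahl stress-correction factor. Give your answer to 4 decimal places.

1.1061

C = D/d = 43.0/3.2 = 13.4375
K_W = (4C−1)/(4C−4) + 0.615/C = 52.750/49.750 + 0.0458 = 1.1061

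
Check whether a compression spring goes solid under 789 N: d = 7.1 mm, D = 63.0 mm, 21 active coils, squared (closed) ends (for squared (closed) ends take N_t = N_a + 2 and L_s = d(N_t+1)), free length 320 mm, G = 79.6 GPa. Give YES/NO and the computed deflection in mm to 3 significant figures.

YES, δ = 164 mm

k = Gd⁴/(8D³N_a) = (79.6×10³)(7.1⁴)/(8·63.0³·21) = 4.8152 N/mm
N_t = 23; L_s = 7.1·24 = 170.4 mm; δ_solid = L₀ − L_s = 320 − 170.4 = 149.6 mm
δ = F/k = 789/4.8152 = 163.86 mm
δ ≥ δ_solid → spring goes solid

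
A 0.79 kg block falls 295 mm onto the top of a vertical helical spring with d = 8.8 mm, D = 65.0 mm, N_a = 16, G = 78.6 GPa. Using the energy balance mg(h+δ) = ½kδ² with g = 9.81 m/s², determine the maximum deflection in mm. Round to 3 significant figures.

19.1 mm

k = Gd⁴/(8D³N_a) = (78.6×10³)(8.8⁴)/(8·65.0³·16) = 13.409 N/mm
W = mg = 0.79 × 9.81 = 7.7499 N
½kδ² − Wδ − Wh = 0 → δ = (W + √(W² + 2kWh))/k
δ = (7.7499 + √(60.061 + 61312.8))/13.409 = (7.7499 + 247.74)/13.409 = 19.053 mm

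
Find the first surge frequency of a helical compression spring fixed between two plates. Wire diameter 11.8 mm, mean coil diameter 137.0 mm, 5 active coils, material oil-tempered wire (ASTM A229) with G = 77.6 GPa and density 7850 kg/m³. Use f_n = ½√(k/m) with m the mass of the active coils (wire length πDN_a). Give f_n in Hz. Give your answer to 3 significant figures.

44.5 Hz

k = Gd⁴/(8D³N_a) = (77.6×10³)(11.8⁴)/(8·137.0³·5) = 14.627 N/mm = 14627 N/m
Wire length L = πDN_a = π·137.0·5 = 2152 mm
m = ρ·(πd²/4)·L = 7850 × 109.36×10⁻⁶ m² × 2.152 m = 1.8474 kg
f_n = ½√(k/m) = 0.5·√(14627/1.8474) = 0.5·√(7917.8) = 44.491 Hz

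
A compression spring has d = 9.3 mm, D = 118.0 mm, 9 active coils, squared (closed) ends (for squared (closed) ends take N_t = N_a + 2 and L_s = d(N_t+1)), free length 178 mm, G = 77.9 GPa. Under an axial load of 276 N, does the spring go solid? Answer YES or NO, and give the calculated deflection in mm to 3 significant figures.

k = Gd⁴/(8D³N_a) = (77.9×10³)(9.3⁴)/(8·118.0³·9) = 4.926 N/mm
N_t = 11; L_s = 9.3·12 = 111.6 mm; δ_solid = L₀ − L_s = 178 − 111.6 = 66.4 mm
δ = F/k = 276/4.926 = 56.03 mm
δ < δ_solid → spring does not go solid

NO, δ = 56.0 mm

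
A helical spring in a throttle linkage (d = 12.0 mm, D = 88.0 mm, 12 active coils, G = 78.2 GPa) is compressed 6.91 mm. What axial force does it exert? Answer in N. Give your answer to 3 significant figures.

171 N

k = Gd⁴/(8D³N_a) = (78.2×10³)(12.0⁴)/(8·88.0³·12) = 24.786 N/mm
F = k·δ = 24.786 × 6.91 = 171.27 N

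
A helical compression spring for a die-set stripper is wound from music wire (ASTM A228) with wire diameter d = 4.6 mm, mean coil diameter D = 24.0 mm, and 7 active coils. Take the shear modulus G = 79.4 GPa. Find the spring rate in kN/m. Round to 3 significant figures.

k = Gd⁴/(8D³N_a) = (79.4×10³ × 4.6⁴) / (8 × 24.0³ × 7)
  = 3.5551e+07 / 774144 = 45.923 N/mm

45.9 kN/m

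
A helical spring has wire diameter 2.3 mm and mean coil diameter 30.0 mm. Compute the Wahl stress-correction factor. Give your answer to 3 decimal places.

1.109

C = D/d = 30.0/2.3 = 13.0435
K_W = (4C−1)/(4C−4) + 0.615/C = 51.174/48.174 + 0.0471 = 1.1094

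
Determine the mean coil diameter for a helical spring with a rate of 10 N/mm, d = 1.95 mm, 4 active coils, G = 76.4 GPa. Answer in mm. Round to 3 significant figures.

D = (Gd⁴/(8N_a·k))^(1/3) = (76.4×10³·1.95⁴/(8·4·10))^(1/3)
  = (3452.09)^(1/3) = 15.1133 mm

15.1 mm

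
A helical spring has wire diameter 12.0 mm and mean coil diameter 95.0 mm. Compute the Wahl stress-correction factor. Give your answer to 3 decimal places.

C = D/d = 95.0/12.0 = 7.9167
K_W = (4C−1)/(4C−4) + 0.615/C = 30.667/27.667 + 0.0777 = 1.1861

1.186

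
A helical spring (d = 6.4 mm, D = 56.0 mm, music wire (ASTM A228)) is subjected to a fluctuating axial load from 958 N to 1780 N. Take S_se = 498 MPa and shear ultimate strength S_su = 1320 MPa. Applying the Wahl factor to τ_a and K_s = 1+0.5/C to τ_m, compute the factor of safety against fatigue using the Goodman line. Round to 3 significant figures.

C = D/d = 56.0/6.4 = 8.7500; K_W = (4C−1)/(4C−4)+0.615/C = 1.1671; K_s = 1+0.5/C = 1.0571
F_a = (F_max−F_min)/2 = 411 N; F_m = (F_max+F_min)/2 = 1369 N
τ_a = K_W·8F_aD/(πd³) = 1.1671 × 223.58 = 260.93 MPa
τ_m = K_s·8F_mD/(πd³) = 1.0571 × 744.72 = 787.27 MPa
Goodman: 1/n_f = τ_a/S_se + τ_m/S_su = 260.93/498 + 787.27/1320 = 0.52395 + 0.59642 = 1.1204
n_f = 1/1.1204 = 0.8926

0.893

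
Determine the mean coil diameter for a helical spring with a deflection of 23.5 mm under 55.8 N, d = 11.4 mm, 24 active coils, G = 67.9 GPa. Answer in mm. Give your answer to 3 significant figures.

136 mm

Required rate k = F/δ = 55.8/23.5 = 2.3745 N/mm
D = (Gd⁴/(8N_a·k))^(1/3) = (67.9×10³·11.4⁴/(8·24·2.3745))^(1/3)
  = (2.51548e+06)^(1/3) = 136.0005 mm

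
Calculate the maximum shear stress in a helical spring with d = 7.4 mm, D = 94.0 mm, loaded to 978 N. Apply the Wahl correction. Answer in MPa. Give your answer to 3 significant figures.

643 MPa

Spring index C = D/d = 94.0/7.4 = 12.7027
K_W = (4C−1)/(4C−4) + 0.615/C = 49.811/46.811 + 0.0484 = 1.1125
τ₀ = 8FD/(πd³) = 8·978·94.0/(π·7.4³) = 735456/1273 = 577.71 MPa
τ_max = K·τ₀ = 1.1125 × 577.71 = 642.71 MPa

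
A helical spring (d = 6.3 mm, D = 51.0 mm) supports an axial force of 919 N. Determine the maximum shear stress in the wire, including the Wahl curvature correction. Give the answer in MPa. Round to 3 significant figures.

564 MPa

Spring index C = D/d = 51.0/6.3 = 8.0952
K_W = (4C−1)/(4C−4) + 0.615/C = 31.381/28.381 + 0.0760 = 1.1817
τ₀ = 8FD/(πd³) = 8·919·51.0/(π·6.3³) = 374952/785.55 = 477.31 MPa
τ_max = K·τ₀ = 1.1817 × 477.31 = 564.03 MPa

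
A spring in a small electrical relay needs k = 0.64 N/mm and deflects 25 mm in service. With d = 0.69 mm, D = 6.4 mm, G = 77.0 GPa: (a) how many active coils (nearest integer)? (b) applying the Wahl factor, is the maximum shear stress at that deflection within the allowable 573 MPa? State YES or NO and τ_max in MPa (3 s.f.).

(a) 13 coils; (b) NO, τ_max = 919 MPa

N_a = Gd⁴/(8D³k) = (77.0×10³)(0.69⁴)/(8·6.4³·0.64) = 13 → N_a = 13
Actual rate k = Gd⁴/(8D³·13) = 0.6402 N/mm
Working load F = kδ = 0.6402·25 = 16.005 N
C = 6.4/0.69 = 9.2754; K_W = (4C−1)/(4C−4)+0.615/C = 1.1569
τ_max = K_W·8FD/(πd³) = 1.1569·794.01 = 918.62 MPa
τ_max > 573 MPa → exceeds allowable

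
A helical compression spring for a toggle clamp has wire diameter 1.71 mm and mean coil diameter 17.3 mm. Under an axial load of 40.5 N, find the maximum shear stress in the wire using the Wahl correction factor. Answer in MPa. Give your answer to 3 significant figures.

408 MPa

Spring index C = D/d = 17.3/1.71 = 10.1170
K_W = (4C−1)/(4C−4) + 0.615/C = 39.468/36.468 + 0.0608 = 1.1431
τ₀ = 8FD/(πd³) = 8·40.5·17.3/(π·1.71³) = 5605.2/15.709 = 356.82 MPa
τ_max = K·τ₀ = 1.1431 × 356.82 = 407.87 MPa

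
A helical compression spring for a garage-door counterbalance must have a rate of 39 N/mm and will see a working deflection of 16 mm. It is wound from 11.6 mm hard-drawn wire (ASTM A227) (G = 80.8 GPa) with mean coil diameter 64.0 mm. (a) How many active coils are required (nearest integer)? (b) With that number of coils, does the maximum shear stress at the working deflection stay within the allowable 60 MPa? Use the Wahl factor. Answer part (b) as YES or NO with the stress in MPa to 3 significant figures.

(a) 18 coils; (b) NO, τ_max = 82.7 MPa

N_a = Gd⁴/(8D³k) = (80.8×10³)(11.6⁴)/(8·64.0³·39) = 17.89 → N_a = 18
Actual rate k = Gd⁴/(8D³·18) = 38.756 N/mm
Working load F = kδ = 38.756·16 = 620.1 N
C = 64.0/11.6 = 5.5172; K_W = (4C−1)/(4C−4)+0.615/C = 1.2775
τ_max = K_W·8FD/(πd³) = 1.2775·64.745 = 82.712 MPa
τ_max > 60 MPa → exceeds allowable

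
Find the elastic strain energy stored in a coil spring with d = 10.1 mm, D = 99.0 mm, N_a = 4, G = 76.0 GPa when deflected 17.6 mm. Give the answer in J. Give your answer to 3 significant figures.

3.94 J

k = Gd⁴/(8D³N_a) = (76.0×10³)(10.1⁴)/(8·99.0³·4) = 25.471 N/mm
U = ½kδ² = 0.5 × 25.471 × 17.6² = 3944.9 N·mm = 3.9449 J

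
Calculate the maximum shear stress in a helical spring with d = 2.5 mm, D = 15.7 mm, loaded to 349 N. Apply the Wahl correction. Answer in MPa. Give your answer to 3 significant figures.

Spring index C = D/d = 15.7/2.5 = 6.2800
K_W = (4C−1)/(4C−4) + 0.615/C = 24.120/21.120 + 0.0979 = 1.2400
τ₀ = 8FD/(πd³) = 8·349·15.7/(π·2.5³) = 43834.4/49.087 = 892.99 MPa
τ_max = K·τ₀ = 1.2400 × 892.99 = 1107.3 MPa

1110 MPa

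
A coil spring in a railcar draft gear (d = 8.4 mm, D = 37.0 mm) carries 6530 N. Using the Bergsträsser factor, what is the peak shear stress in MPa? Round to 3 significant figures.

Spring index C = D/d = 37.0/8.4 = 4.4048
K_B = (4C+2)/(4C−3) = 19.619/14.619 = 1.3420
τ₀ = 8FD/(πd³) = 8·6530·37.0/(π·8.4³) = 1.93288e+06/1862 = 1038 MPa
τ_max = K·τ₀ = 1.3420 × 1038 = 1393.1 MPa

1390 MPa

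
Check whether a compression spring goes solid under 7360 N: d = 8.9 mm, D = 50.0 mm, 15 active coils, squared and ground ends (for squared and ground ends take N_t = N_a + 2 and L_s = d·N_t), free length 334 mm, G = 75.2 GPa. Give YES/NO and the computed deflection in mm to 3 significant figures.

YES, δ = 234 mm

k = Gd⁴/(8D³N_a) = (75.2×10³)(8.9⁴)/(8·50.0³·15) = 31.455 N/mm
N_t = 17; L_s = 8.9·17 = 151.3 mm; δ_solid = L₀ − L_s = 334 − 151.3 = 182.7 mm
δ = F/k = 7360/31.455 = 233.99 mm
δ ≥ δ_solid → spring goes solid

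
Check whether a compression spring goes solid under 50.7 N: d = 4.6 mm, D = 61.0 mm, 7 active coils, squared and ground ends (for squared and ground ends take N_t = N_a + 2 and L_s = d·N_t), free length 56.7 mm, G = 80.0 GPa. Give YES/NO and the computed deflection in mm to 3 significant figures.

k = Gd⁴/(8D³N_a) = (80.0×10³)(4.6⁴)/(8·61.0³·7) = 2.818 N/mm
N_t = 9; L_s = 4.6·9 = 41.4 mm; δ_solid = L₀ − L_s = 56.7 − 41.4 = 15.3 mm
δ = F/k = 50.7/2.818 = 17.991 mm
δ ≥ δ_solid → spring goes solid

YES, δ = 18.0 mm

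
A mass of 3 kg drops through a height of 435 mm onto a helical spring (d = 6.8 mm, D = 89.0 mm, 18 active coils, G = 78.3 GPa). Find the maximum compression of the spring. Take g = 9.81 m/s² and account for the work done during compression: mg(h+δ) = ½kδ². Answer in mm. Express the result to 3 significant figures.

144 mm

k = Gd⁴/(8D³N_a) = (78.3×10³)(6.8⁴)/(8·89.0³·18) = 1.6492 N/mm
W = mg = 3 × 9.81 = 29.43 N
½kδ² − Wδ − Wh = 0 → δ = (W + √(W² + 2kWh))/k
δ = (29.43 + √(866.12 + 42225.5))/1.6492 = (29.43 + 207.59)/1.6492 = 143.72 mm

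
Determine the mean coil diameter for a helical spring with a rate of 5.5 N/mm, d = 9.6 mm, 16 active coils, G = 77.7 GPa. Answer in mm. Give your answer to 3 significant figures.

97.9 mm

D = (Gd⁴/(8N_a·k))^(1/3) = (77.7×10³·9.6⁴/(8·16·5.5))^(1/3)
  = (937418)^(1/3) = 97.8688 mm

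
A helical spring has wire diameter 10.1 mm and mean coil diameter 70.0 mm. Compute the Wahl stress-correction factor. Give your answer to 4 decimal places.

1.2152

C = D/d = 70.0/10.1 = 6.9307
K_W = (4C−1)/(4C−4) + 0.615/C = 26.723/23.723 + 0.0887 = 1.2152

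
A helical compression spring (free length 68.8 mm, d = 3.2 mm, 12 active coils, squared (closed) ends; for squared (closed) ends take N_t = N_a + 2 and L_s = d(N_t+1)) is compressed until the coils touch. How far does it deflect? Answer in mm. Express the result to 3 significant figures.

20.8 mm

N_t = 14; L_s = 3.2·15 = 48 mm
δ_solid = L₀ − L_s = 68.8 − 48 = 20.8 mm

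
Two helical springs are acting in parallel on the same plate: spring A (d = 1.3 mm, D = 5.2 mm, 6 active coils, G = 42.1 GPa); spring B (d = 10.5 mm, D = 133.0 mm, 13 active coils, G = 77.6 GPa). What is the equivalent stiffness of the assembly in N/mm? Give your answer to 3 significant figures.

21.7 N/mm

k_A = Gd⁴/(8D³N_a) = (42.1×10³)(1.3⁴)/(8·5.2³·6) = 17.816 N/mm
k_B = Gd⁴/(8D³N_a) = (77.6×10³)(10.5⁴)/(8·133.0³·13) = 3.8551 N/mm
Parallel: k_eq = 17.816 + 3.8551 = 21.671 N/mm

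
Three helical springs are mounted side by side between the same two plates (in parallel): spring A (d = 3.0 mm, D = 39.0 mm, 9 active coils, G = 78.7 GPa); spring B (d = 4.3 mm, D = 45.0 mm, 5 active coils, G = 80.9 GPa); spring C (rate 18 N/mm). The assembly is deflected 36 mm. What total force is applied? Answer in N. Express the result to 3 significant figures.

k_A = Gd⁴/(8D³N_a) = (78.7×10³)(3.0⁴)/(8·39.0³·9) = 1.4926 N/mm
k_B = Gd⁴/(8D³N_a) = (80.9×10³)(4.3⁴)/(8·45.0³·5) = 7.588 N/mm
Parallel: k_eq = 1.4926 + 7.588 + 18 = 27.081 N/mm
F = k_eq·δ = 27.081·36 = 974.9 N

975 N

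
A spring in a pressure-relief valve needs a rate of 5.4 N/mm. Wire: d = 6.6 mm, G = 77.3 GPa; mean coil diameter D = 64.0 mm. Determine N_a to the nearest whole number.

13

N_a = Gd⁴/(8D³k) = (77.3×10³ × 6.6⁴)/(8 × 64.0³ × 5.4)
    = 1.46675e+08 / 1.13246e+07 = 12.95 → 13 coils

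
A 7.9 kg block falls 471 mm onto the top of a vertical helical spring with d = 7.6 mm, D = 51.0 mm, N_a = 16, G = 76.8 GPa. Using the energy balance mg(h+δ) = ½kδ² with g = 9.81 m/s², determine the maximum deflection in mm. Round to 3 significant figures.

k = Gd⁴/(8D³N_a) = (76.8×10³)(7.6⁴)/(8·51.0³·16) = 15.09 N/mm
W = mg = 7.9 × 9.81 = 77.499 N
½kδ² − Wδ − Wh = 0 → δ = (W + √(W² + 2kWh))/k
δ = (77.499 + √(6006.1 + 1.10165e+06))/15.09 = (77.499 + 1052.5)/15.09 = 74.88 mm

74.9 mm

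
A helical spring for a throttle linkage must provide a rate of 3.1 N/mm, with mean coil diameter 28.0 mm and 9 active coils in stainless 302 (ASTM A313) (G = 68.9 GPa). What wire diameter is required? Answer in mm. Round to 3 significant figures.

2.90 mm

d = (8D³N_a·k / G)^(1/4) = (8·28.0³·9·3.1 / (68.9×10³))^0.25
  = (71.113)^0.25 = 2.9039 mm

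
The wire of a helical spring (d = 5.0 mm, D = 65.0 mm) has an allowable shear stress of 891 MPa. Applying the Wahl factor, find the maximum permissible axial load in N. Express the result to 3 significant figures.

C = D/d = 65.0/5.0 = 13.0000
K_W = (4C−1)/(4C−4) + 0.615/C = 51.000/48.000 + 0.0473 = 1.1098
τ_max = K·8FD/(πd³) → F_max = τ_allow·πd³/(8DK)
F_max = 891·π·5.0³/(8·65.0·1.1098) = 3.4989e+05/577.1 = 606.3 N

606 N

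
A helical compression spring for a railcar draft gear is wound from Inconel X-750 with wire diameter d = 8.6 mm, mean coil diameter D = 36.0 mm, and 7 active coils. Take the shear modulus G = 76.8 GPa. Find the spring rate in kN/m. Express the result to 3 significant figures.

k = Gd⁴/(8D³N_a) = (76.8×10³ × 8.6⁴) / (8 × 36.0³ × 7)
  = 4.20102e+08 / 2.61274e+06 = 160.79 N/mm

161 kN/m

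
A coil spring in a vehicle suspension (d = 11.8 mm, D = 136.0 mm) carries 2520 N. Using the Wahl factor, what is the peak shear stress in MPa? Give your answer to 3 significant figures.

597 MPa

Spring index C = D/d = 136.0/11.8 = 11.5254
K_W = (4C−1)/(4C−4) + 0.615/C = 45.102/42.102 + 0.0534 = 1.1246
τ₀ = 8FD/(πd³) = 8·2520·136.0/(π·11.8³) = 2.74176e+06/5161.7 = 531.17 MPa
τ_max = K·τ₀ = 1.1246 × 531.17 = 597.36 MPa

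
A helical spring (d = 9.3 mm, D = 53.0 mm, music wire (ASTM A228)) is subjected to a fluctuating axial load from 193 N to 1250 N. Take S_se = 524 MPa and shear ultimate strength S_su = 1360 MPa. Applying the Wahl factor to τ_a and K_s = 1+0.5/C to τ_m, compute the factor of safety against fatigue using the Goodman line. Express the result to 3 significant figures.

C = D/d = 53.0/9.3 = 5.6989; K_W = (4C−1)/(4C−4)+0.615/C = 1.2675; K_s = 1+0.5/C = 1.0877
F_a = (F_max−F_min)/2 = 528.5 N; F_m = (F_max+F_min)/2 = 721.5 N
τ_a = K_W·8F_aD/(πd³) = 1.2675 × 88.677 = 112.4 MPa
τ_m = K_s·8F_mD/(πd³) = 1.0877 × 121.06 = 131.68 MPa
Goodman: 1/n_f = τ_a/S_se + τ_m/S_su = 112.4/524 + 131.68/1360 = 0.21451 + 0.09683 = 0.31133
n_f = 1/0.31133 = 3.212

3.21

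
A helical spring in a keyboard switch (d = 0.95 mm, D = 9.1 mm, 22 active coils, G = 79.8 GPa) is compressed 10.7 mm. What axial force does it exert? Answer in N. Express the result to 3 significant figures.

5.24 N

k = Gd⁴/(8D³N_a) = (79.8×10³)(0.95⁴)/(8·9.1³·22) = 0.49007 N/mm
F = k·δ = 0.49007 × 10.7 = 5.2438 N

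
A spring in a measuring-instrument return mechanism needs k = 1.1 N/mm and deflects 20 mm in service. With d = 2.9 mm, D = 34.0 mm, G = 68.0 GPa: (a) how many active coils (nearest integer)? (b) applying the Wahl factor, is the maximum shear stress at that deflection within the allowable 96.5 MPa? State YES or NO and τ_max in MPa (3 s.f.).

N_a = Gd⁴/(8D³k) = (68.0×10³)(2.9⁴)/(8·34.0³·1.1) = 13.91 → N_a = 14
Actual rate k = Gd⁴/(8D³·14) = 1.0926 N/mm
Working load F = kδ = 1.0926·20 = 21.851 N
C = 34.0/2.9 = 11.7241; K_W = (4C−1)/(4C−4)+0.615/C = 1.1224
τ_max = K_W·8FD/(πd³) = 1.1224·77.571 = 87.065 MPa
τ_max ≤ 96.5 MPa → acceptable

(a) 14 coils; (b) YES, τ_max = 87.1 MPa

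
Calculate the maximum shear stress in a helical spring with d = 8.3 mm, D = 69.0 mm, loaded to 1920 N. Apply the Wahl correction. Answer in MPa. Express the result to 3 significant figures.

Spring index C = D/d = 69.0/8.3 = 8.3133
K_W = (4C−1)/(4C−4) + 0.615/C = 32.253/29.253 + 0.0740 = 1.1765
τ₀ = 8FD/(πd³) = 8·1920·69.0/(π·8.3³) = 1.05984e+06/1796.3 = 590.01 MPa
τ_max = K·τ₀ = 1.1765 × 590.01 = 694.16 MPa

694 MPa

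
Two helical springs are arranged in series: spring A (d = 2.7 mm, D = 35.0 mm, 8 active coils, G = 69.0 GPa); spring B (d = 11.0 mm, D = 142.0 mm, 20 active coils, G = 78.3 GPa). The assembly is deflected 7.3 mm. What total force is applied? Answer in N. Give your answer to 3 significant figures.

6.36 N

k_A = Gd⁴/(8D³N_a) = (69.0×10³)(2.7⁴)/(8·35.0³·8) = 1.3363 N/mm
k_B = Gd⁴/(8D³N_a) = (78.3×10³)(11.0⁴)/(8·142.0³·20) = 2.5023 N/mm
Series: 1/k_eq = 1/1.3363 + 1/2.5023 = 1.1479; k_eq = 0.87113 N/mm
F = k_eq·δ = 0.87113·7.3 = 6.3593 N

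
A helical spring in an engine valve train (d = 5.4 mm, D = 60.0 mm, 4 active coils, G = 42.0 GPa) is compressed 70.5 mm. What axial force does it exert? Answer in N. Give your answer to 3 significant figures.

k = Gd⁴/(8D³N_a) = (42.0×10³)(5.4⁴)/(8·60.0³·4) = 5.1668 N/mm
F = k·δ = 5.1668 × 70.5 = 364.26 N

364 N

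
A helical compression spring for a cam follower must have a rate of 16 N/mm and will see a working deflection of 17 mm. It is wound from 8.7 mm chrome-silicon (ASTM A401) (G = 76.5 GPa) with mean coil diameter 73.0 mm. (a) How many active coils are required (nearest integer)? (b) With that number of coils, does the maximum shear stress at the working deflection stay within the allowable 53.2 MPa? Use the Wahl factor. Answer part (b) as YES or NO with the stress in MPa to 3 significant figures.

N_a = Gd⁴/(8D³k) = (76.5×10³)(8.7⁴)/(8·73.0³·16) = 8.802 → N_a = 9
Actual rate k = Gd⁴/(8D³·9) = 15.647 N/mm
Working load F = kδ = 15.647·17 = 266 N
C = 73.0/8.7 = 8.3908; K_W = (4C−1)/(4C−4)+0.615/C = 1.1748
τ_max = K_W·8FD/(πd³) = 1.1748·75.092 = 88.216 MPa
τ_max > 53.2 MPa → exceeds allowable

(a) 9 coils; (b) NO, τ_max = 88.2 MPa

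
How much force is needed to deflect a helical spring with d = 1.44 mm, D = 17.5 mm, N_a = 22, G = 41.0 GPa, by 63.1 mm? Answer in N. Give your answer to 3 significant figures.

11.8 N

k = Gd⁴/(8D³N_a) = (41.0×10³)(1.44⁴)/(8·17.5³·22) = 0.1869 N/mm
F = k·δ = 0.1869 × 63.1 = 11.793 N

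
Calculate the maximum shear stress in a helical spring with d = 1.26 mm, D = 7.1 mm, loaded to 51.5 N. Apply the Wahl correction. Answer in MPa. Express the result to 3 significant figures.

592 MPa

Spring index C = D/d = 7.1/1.26 = 5.6349
K_W = (4C−1)/(4C−4) + 0.615/C = 21.540/18.540 + 0.1091 = 1.2710
τ₀ = 8FD/(πd³) = 8·51.5·7.1/(π·1.26³) = 2925.2/6.2844 = 465.47 MPa
τ_max = K·τ₀ = 1.2710 × 465.47 = 591.6 MPa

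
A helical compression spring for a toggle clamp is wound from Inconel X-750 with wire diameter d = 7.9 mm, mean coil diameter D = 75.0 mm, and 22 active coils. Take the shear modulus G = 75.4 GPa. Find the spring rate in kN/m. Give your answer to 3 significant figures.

3.96 kN/m

k = Gd⁴/(8D³N_a) = (75.4×10³ × 7.9⁴) / (8 × 75.0³ × 22)
  = 2.93684e+08 / 7.425e+07 = 3.9553 N/mm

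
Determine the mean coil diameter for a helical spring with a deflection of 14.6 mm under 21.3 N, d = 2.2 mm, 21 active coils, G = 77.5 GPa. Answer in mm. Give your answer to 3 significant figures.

19.5 mm

Required rate k = F/δ = 21.3/14.6 = 1.4589 N/mm
D = (Gd⁴/(8N_a·k))^(1/3) = (77.5×10³·2.2⁴/(8·21·1.4589))^(1/3)
  = (7407.24)^(1/3) = 19.4933 mm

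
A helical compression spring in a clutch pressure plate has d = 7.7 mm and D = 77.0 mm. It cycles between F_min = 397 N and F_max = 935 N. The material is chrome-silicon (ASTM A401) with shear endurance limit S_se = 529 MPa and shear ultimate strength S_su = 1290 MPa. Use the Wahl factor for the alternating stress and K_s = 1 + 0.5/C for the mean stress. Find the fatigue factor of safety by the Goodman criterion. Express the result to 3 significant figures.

C = D/d = 77.0/7.7 = 10.0000; K_W = (4C−1)/(4C−4)+0.615/C = 1.1448; K_s = 1+0.5/C = 1.0500
F_a = (F_max−F_min)/2 = 269 N; F_m = (F_max+F_min)/2 = 666 N
τ_a = K_W·8F_aD/(πd³) = 1.1448 × 115.53 = 132.27 MPa
τ_m = K_s·8F_mD/(πd³) = 1.0500 × 286.04 = 300.35 MPa
Goodman: 1/n_f = τ_a/S_se + τ_m/S_su = 132.27/529 + 300.35/1290 = 0.25003 + 0.23283 = 0.48286
n_f = 1/0.48286 = 2.071

2.07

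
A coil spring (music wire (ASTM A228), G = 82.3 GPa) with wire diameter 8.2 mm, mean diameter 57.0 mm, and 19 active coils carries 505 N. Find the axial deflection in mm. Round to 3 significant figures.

38.2 mm

k = Gd⁴/(8D³N_a) = (82.3×10³)(8.2⁴)/(8·57.0³·19) = 13.219 N/mm
δ = F/k = 505 / 13.219 = 38.204 mm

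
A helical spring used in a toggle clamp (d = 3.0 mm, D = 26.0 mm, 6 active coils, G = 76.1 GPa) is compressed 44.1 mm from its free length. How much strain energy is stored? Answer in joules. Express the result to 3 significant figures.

7.10 J

k = Gd⁴/(8D³N_a) = (76.1×10³)(3.0⁴)/(8·26.0³·6) = 7.3065 N/mm
U = ½kδ² = 0.5 × 7.3065 × 44.1² = 7104.9 N·mm = 7.1049 J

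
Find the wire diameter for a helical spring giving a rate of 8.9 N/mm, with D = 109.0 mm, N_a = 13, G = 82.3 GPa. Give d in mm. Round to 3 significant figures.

d = (8D³N_a·k / G)^(1/4) = (8·109.0³·13·8.9 / (82.3×10³))^0.25
  = (14565)^0.25 = 10.9856 mm

11.0 mm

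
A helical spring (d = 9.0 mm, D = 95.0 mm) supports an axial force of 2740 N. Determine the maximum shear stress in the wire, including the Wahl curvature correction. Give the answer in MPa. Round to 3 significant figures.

Spring index C = D/d = 95.0/9.0 = 10.5556
K_W = (4C−1)/(4C−4) + 0.615/C = 41.222/38.222 + 0.0583 = 1.1368
τ₀ = 8FD/(πd³) = 8·2740·95.0/(π·9.0³) = 2.0824e+06/2290.2 = 909.26 MPa
τ_max = K·τ₀ = 1.1368 × 909.26 = 1033.6 MPa

1030 MPa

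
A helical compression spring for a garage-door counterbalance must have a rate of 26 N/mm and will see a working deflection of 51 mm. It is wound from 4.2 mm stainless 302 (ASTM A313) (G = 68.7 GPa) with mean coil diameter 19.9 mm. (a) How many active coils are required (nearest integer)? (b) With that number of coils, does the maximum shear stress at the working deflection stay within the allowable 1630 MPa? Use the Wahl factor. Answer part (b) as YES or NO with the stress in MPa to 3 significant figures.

N_a = Gd⁴/(8D³k) = (68.7×10³)(4.2⁴)/(8·19.9³·26) = 13.04 → N_a = 13
Actual rate k = Gd⁴/(8D³·13) = 26.083 N/mm
Working load F = kδ = 26.083·51 = 1330.2 N
C = 19.9/4.2 = 4.7381; K_W = (4C−1)/(4C−4)+0.615/C = 1.3304
τ_max = K_W·8FD/(πd³) = 1.3304·909.86 = 1210.5 MPa
τ_max ≤ 1630 MPa → acceptable

(a) 13 coils; (b) YES, τ_max = 1210 MPa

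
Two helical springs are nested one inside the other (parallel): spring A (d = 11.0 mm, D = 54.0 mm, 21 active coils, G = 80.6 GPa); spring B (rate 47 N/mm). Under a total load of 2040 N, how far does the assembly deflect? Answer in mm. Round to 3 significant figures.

22.3 mm

k_A = Gd⁴/(8D³N_a) = (80.6×10³)(11.0⁴)/(8·54.0³·21) = 44.608 N/mm
Parallel: k_eq = 44.608 + 47 = 91.608 N/mm
δ = F/k_eq = 2040/91.608 = 22.269 mm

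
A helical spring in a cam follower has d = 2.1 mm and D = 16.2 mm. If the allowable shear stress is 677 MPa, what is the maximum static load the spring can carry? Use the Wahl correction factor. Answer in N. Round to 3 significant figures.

128 N

C = D/d = 16.2/2.1 = 7.7143
K_W = (4C−1)/(4C−4) + 0.615/C = 29.857/26.857 + 0.0797 = 1.1914
τ_max = K·8FD/(πd³) → F_max = τ_allow·πd³/(8DK)
F_max = 677·π·2.1³/(8·16.2·1.1914) = 19697/154.41 = 127.56 N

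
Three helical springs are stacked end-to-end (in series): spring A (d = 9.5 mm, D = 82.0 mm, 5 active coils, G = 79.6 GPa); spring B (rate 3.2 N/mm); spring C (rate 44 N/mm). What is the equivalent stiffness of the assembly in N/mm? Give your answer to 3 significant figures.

2.71 N/mm

k_A = Gd⁴/(8D³N_a) = (79.6×10³)(9.5⁴)/(8·82.0³·5) = 29.397 N/mm
Series: 1/k_eq = 1/29.397 + 1/3.2 + 1/44 = 0.36924; k_eq = 2.7082 N/mm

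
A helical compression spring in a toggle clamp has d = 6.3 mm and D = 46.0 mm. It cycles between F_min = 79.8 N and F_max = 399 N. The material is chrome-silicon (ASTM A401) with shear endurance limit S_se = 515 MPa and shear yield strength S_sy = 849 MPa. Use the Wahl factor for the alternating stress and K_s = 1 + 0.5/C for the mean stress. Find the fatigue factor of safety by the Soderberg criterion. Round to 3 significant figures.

3.17

C = D/d = 46.0/6.3 = 7.3016; K_W = (4C−1)/(4C−4)+0.615/C = 1.2032; K_s = 1+0.5/C = 1.0685
F_a = (F_max−F_min)/2 = 159.6 N; F_m = (F_max+F_min)/2 = 239.4 N
τ_a = K_W·8F_aD/(πd³) = 1.2032 × 74.767 = 89.963 MPa
τ_m = K_s·8F_mD/(πd³) = 1.0685 × 112.15 = 119.83 MPa
Soderberg: 1/n_f = τ_a/S_se + τ_m/S_sy = 89.963/515 + 119.83/849 = 0.17469 + 0.14114 = 0.31583
n_f = 1/0.31583 = 3.166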